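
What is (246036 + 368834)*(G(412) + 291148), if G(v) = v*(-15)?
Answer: 175218274160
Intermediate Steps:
G(v) = -15*v
(246036 + 368834)*(G(412) + 291148) = (246036 + 368834)*(-15*412 + 291148) = 614870*(-6180 + 291148) = 614870*284968 = 175218274160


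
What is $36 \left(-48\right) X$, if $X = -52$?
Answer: $89856$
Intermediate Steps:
$36 \left(-48\right) X = 36 \left(-48\right) \left(-52\right) = \left(-1728\right) \left(-52\right) = 89856$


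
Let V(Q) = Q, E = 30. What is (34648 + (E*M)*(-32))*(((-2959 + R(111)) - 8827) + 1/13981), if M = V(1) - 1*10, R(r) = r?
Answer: -7065821196112/13981 ≈ -5.0539e+8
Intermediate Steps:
M = -9 (M = 1 - 1*10 = 1 - 10 = -9)
(34648 + (E*M)*(-32))*(((-2959 + R(111)) - 8827) + 1/13981) = (34648 + (30*(-9))*(-32))*(((-2959 + 111) - 8827) + 1/13981) = (34648 - 270*(-32))*((-2848 - 8827) + 1/13981) = (34648 + 8640)*(-11675 + 1/13981) = 43288*(-163228174/13981) = -7065821196112/13981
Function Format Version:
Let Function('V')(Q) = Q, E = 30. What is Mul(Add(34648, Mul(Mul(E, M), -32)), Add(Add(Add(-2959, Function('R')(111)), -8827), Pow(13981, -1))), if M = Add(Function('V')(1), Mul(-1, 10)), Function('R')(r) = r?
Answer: Rational(-7065821196112, 13981) ≈ -5.0539e+8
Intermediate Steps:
M = -9 (M = Add(1, Mul(-1, 10)) = Add(1, -10) = -9)
Mul(Add(34648, Mul(Mul(E, M), -32)), Add(Add(Add(-2959, Function('R')(111)), -8827), Pow(13981, -1))) = Mul(Add(34648, Mul(Mul(30, -9), -32)), Add(Add(Add(-2959, 111), -8827), Pow(13981, -1))) = Mul(Add(34648, Mul(-270, -32)), Add(Add(-2848, -8827), Rational(1, 13981))) = Mul(Add(34648, 8640), Add(-11675, Rational(1, 13981))) = Mul(43288, Rational(-163228174, 13981)) = Rational(-7065821196112, 13981)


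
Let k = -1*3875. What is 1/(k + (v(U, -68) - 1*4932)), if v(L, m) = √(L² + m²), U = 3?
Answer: -8807/77558616 - √4633/77558616 ≈ -0.00011443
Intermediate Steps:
k = -3875
1/(k + (v(U, -68) - 1*4932)) = 1/(-3875 + (√(3² + (-68)²) - 1*4932)) = 1/(-3875 + (√(9 + 4624) - 4932)) = 1/(-3875 + (√4633 - 4932)) = 1/(-3875 + (-4932 + √4633)) = 1/(-8807 + √4633)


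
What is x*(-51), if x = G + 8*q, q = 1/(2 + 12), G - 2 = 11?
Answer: -4845/7 ≈ -692.14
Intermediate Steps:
G = 13 (G = 2 + 11 = 13)
q = 1/14 ≈ 0.071429
x = 95/7 (x = 13 + 8*(1/14) = 13 + 4/7 = 95/7 ≈ 13.571)
x*(-51) = (95/7)*(-51) = -4845/7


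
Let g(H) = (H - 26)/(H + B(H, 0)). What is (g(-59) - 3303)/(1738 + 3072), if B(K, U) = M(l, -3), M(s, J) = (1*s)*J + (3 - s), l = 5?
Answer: -250943/365560 ≈ -0.68646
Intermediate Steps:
M(s, J) = 3 - s + J*s (M(s, J) = s*J + (3 - s) = J*s + (3 - s) = 3 - s + J*s)
B(K, U) = -17 (B(K, U) = 3 - 1*5 - 3*5 = 3 - 5 - 15 = -17)
g(H) = (-26 + H)/(-17 + H) (g(H) = (H - 26)/(H - 17) = (-26 + H)/(-17 + H))
(g(-59) - 3303)/(1738 + 3072) = ((-26 - 59)/(-17 - 59) - 3303)/(1738 + 3072) = (-85/(-76) - 3303)/4810 = (-1/76*(-85) - 3303)*(1/4810) = (85/76 - 3303)*(1/4810) = -250943/76*1/4810 = -250943/365560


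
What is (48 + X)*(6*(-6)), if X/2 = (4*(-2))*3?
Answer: 0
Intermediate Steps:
X = -48 (X = 2*((4*(-2))*3) = 2*(-8*3) = 2*(-24) = -48)
(48 + X)*(6*(-6)) = (48 - 48)*(6*(-6)) = 0*(-36) = 0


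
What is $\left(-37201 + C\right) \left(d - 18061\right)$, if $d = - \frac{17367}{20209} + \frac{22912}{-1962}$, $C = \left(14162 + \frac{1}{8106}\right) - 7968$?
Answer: $\frac{6432729671747048150}{11478691791} \approx 5.6041 \cdot 10^{8}$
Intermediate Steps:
$C = \frac{50208565}{8106}$ ($C = \left(14162 + \frac{1}{8106}\right) - 7968 = \frac{114797173}{8106} - 7968 = \frac{50208565}{8106} \approx 6194.0$)
$d = - \frac{35507333}{2832147}$ ($d = \left(-17367\right) \frac{1}{20209} + 22912 \left(- \frac{1}{1962}\right) = - \frac{2481}{2887} - \frac{11456}{981} = - \frac{35507333}{2832147} \approx -12.537$)
$\left(-37201 + C\right) \left(d - 18061\right) = \left(-37201 + \frac{50208565}{8106}\right) \left(- \frac{35507333}{2832147} - 18061\right) = \left(- \frac{251342741}{8106}\right) \left(- \frac{51186914300}{2832147}\right) = \frac{6432729671747048150}{11478691791}$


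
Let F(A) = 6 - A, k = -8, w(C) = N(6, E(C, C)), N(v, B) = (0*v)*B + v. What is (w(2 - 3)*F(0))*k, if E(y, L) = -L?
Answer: -288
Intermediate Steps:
N(v, B) = v (N(v, B) = 0*B + v = 0 + v = v)
w(C) = 6
(w(2 - 3)*F(0))*k = (6*(6 - 1*0))*(-8) = (6*(6 + 0))*(-8) = (6*6)*(-8) = 36*(-8) = -288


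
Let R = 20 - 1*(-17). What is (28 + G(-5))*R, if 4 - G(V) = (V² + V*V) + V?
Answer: -481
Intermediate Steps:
R = 37 (R = 20 + 17 = 37)
G(V) = 4 - V - 2*V² (G(V) = 4 - ((V² + V*V) + V) = 4 - ((V² + V²) + V) = 4 - (2*V² + V) = 4 - (V + 2*V²) = 4 + (-V - 2*V²) = 4 - V - 2*V²)
(28 + G(-5))*R = (28 + (4 - 1*(-5) - 2*(-5)²))*37 = (28 + (4 + 5 - 2*25))*37 = (28 + (4 + 5 - 50))*37 = (28 - 41)*37 = -13*37 = -481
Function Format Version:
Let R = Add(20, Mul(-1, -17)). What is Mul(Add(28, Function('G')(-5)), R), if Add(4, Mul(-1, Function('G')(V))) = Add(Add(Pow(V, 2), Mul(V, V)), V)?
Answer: -481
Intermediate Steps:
R = 37 (R = Add(20, 17) = 37)
Function('G')(V) = Add(4, Mul(-1, V), Mul(-2, Pow(V, 2))) (Function('G')(V) = Add(4, Mul(-1, Add(Add(Pow(V, 2), Mul(V, V)), V))) = Add(4, Mul(-1, Add(Add(Pow(V, 2), Pow(V, 2)), V))) = Add(4, Mul(-1, Add(Mul(2, Pow(V, 2)), V))) = Add(4, Mul(-1, Add(V, Mul(2, Pow(V, 2))))) = Add(4, Add(Mul(-1, V), Mul(-2, Pow(V, 2)))) = Add(4, Mul(-1, V), Mul(-2, Pow(V, 2))))
Mul(Add(28, Function('G')(-5)), R) = Mul(Add(28, Add(4, Mul(-1, -5), Mul(-2, Pow(-5, 2)))), 37) = Mul(Add(28, Add(4, 5, Mul(-2, 25))), 37) = Mul(Add(28, Add(4, 5, -50)), 37) = Mul(Add(28, -41), 37) = Mul(-13, 37) = -481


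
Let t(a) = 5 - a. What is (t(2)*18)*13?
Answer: 702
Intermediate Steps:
(t(2)*18)*13 = ((5 - 1*2)*18)*13 = ((5 - 2)*18)*13 = (3*18)*13 = 54*13 = 702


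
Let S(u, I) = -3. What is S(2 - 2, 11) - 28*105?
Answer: -2943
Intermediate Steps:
S(2 - 2, 11) - 28*105 = -3 - 28*105 = -3 - 2940 = -2943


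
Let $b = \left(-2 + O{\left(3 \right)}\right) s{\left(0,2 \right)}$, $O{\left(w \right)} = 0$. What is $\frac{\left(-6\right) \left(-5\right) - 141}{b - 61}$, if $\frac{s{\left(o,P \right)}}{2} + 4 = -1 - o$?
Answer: $\frac{111}{41} \approx 2.7073$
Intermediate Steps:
$s{\left(o,P \right)} = -10 - 2 o$ ($s{\left(o,P \right)} = -8 + 2 \left(-1 - o\right) = -8 - \left(2 + 2 o\right) = -10 - 2 o$)
$b = 20$ ($b = \left(-2 + 0\right) \left(-10 - 0\right) = - 2 \left(-10 + 0\right) = \left(-2\right) \left(-10\right) = 20$)
$\frac{\left(-6\right) \left(-5\right) - 141}{b - 61} = \frac{\left(-6\right) \left(-5\right) - 141}{20 - 61} = \frac{30 - 141}{-41} = \left(30 + \left(-220 + 79\right)\right) \left(- \frac{1}{41}\right) = \left(30 - 141\right) \left(- \frac{1}{41}\right) = \left(-111\right) \left(- \frac{1}{41}\right) = \frac{111}{41}$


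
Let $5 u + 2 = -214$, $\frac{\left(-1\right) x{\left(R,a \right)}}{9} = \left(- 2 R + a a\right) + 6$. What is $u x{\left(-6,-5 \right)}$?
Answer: $\frac{83592}{5} \approx 16718.0$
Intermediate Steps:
$x{\left(R,a \right)} = -54 - 9 a^{2} + 18 R$ ($x{\left(R,a \right)} = - 9 \left(\left(- 2 R + a a\right) + 6\right) = - 9 \left(\left(- 2 R + a^{2}\right) + 6\right) = - 9 \left(\left(a^{2} - 2 R\right) + 6\right) = - 9 \left(6 + a^{2} - 2 R\right) = -54 - 9 a^{2} + 18 R$)
$u = - \frac{216}{5}$ ($u = - \frac{2}{5} + \frac{1}{5} \left(-214\right) = - \frac{2}{5} - \frac{214}{5} = - \frac{216}{5} \approx -43.2$)
$u x{\left(-6,-5 \right)} = - \frac{216 \left(-54 - 9 \left(-5\right)^{2} + 18 \left(-6\right)\right)}{5} = - \frac{216 \left(-54 - 225 - 108\right)}{5} = \left(- \frac{216}{5}\right) \left(-387\right) = \frac{83592}{5}$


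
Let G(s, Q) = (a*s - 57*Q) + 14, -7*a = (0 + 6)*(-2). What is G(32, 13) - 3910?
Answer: -32075/7 ≈ -4582.1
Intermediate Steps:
a = 12/7 (a = -(0 + 6)*(-2)/7 = -6*(-2)/7 = -⅐*(-12) = 12/7 ≈ 1.7143)
G(s, Q) = 14 - 57*Q + 12*s/7 (G(s, Q) = (12*s/7 - 57*Q) + 14 = (-57*Q + 12*s/7) + 14 = 14 - 57*Q + 12*s/7)
G(32, 13) - 3910 = (14 - 57*13 + (12/7)*32) - 3910 = (14 - 741 + 384/7) - 3910 = -4705/7 - 3910 = -32075/7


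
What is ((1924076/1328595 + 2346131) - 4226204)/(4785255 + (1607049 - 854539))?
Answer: -2497853663359/7357446890175 ≈ -0.33950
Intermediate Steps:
((1924076/1328595 + 2346131) - 4226204)/(4785255 + (1607049 - 854539)) = ((1924076*(1/1328595) + 2346131) - 4226204)/(4785255 + 752510) = ((1924076/1328595 + 2346131) - 4226204)/5537765 = (3117059840021/1328595 - 4226204)*(1/5537765) = -2497853663359/1328595*1/5537765 = -2497853663359/7357446890175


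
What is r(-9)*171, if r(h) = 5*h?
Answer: -7695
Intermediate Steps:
r(-9)*171 = (5*(-9))*171 = -45*171 = -7695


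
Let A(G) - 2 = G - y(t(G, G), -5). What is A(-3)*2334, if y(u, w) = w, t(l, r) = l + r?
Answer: 9336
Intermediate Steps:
A(G) = 7 + G (A(G) = 2 + (G - 1*(-5)) = 2 + (G + 5) = 2 + (5 + G) = 7 + G)
A(-3)*2334 = (7 - 3)*2334 = 4*2334 = 9336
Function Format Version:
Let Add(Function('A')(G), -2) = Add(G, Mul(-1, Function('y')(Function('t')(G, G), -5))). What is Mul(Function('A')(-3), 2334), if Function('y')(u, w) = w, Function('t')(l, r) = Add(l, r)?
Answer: 9336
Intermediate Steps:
Function('A')(G) = Add(7, G) (Function('A')(G) = Add(2, Add(G, Mul(-1, -5))) = Add(2, Add(G, 5)) = Add(2, Add(5, G)) = Add(7, G))
Mul(Function('A')(-3), 2334) = Mul(Add(7, -3), 2334) = Mul(4, 2334) = 9336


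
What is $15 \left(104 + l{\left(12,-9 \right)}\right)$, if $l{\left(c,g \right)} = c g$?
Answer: $-60$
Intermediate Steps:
$15 \left(104 + l{\left(12,-9 \right)}\right) = 15 \left(104 + 12 \left(-9\right)\right) = 15 \left(104 - 108\right) = 15 \left(-4\right) = -60$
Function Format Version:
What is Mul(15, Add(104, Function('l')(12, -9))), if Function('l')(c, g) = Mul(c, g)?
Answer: -60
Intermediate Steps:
Mul(15, Add(104, Function('l')(12, -9))) = Mul(15, Add(104, Mul(12, -9))) = Mul(15, Add(104, -108)) = Mul(15, -4) = -60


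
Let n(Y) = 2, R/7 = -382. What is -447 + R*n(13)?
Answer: -5795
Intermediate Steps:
R = -2674 (R = 7*(-382) = -2674)
-447 + R*n(13) = -447 - 2674*2 = -447 - 5348 = -5795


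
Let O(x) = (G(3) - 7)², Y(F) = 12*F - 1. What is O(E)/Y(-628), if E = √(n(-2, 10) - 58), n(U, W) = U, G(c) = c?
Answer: -16/7537 ≈ -0.0021229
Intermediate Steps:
Y(F) = -1 + 12*F
E = 2*I*√15 (E = √(-2 - 58) = √(-60) = 2*I*√15 ≈ 7.746*I)
O(x) = 16 (O(x) = (3 - 7)² = (-4)² = 16)
O(E)/Y(-628) = 16/(-1 + 12*(-628)) = 16/(-1 - 7536) = 16/(-7537) = 16*(-1/7537) = -16/7537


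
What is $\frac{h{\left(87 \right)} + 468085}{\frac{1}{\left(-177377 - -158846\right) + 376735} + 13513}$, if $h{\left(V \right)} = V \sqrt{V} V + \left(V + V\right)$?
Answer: $\frac{167732246836}{4840410653} + \frac{2711246076 \sqrt{87}}{4840410653} \approx 39.877$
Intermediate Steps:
$h{\left(V \right)} = V^{\frac{5}{2}} + 2 V$ ($h{\left(V \right)} = V^{\frac{3}{2}} V + 2 V = V^{\frac{5}{2}} + 2 V$)
$\frac{h{\left(87 \right)} + 468085}{\frac{1}{\left(-177377 - -158846\right) + 376735} + 13513} = \frac{\left(87^{\frac{5}{2}} + 2 \cdot 87\right) + 468085}{\frac{1}{\left(-177377 - -158846\right) + 376735} + 13513} = \frac{\left(7569 \sqrt{87} + 174\right) + 468085}{\frac{1}{\left(-177377 + 158846\right) + 376735} + 13513} = \frac{\left(174 + 7569 \sqrt{87}\right) + 468085}{\frac{1}{-18531 + 376735} + 13513} = \frac{468259 + 7569 \sqrt{87}}{\frac{1}{358204} + 13513} = \frac{468259 + 7569 \sqrt{87}}{\frac{4840410653}{358204}} = \left(468259 + 7569 \sqrt{87}\right) \frac{358204}{4840410653} = \frac{167732246836}{4840410653} + \frac{2711246076 \sqrt{87}}{4840410653}$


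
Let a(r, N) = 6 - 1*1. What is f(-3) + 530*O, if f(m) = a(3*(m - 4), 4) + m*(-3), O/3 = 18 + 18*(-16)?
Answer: -429286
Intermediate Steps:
O = -810 (O = 3*(18 + 18*(-16)) = 3*(18 - 288) = 3*(-270) = -810)
a(r, N) = 5 (a(r, N) = 6 - 1 = 5)
f(m) = 5 - 3*m (f(m) = 5 + m*(-3) = 5 - 3*m)
f(-3) + 530*O = (5 - 3*(-3)) + 530*(-810) = (5 + 9) - 429300 = 14 - 429300 = -429286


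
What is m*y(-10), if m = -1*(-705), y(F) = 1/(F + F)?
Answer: -141/4 ≈ -35.250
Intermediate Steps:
y(F) = 1/(2*F)
m = 705
m*y(-10) = 705*((½)/(-10)) = 705*((½)*(-⅒)) = 705*(-1/20) = -141/4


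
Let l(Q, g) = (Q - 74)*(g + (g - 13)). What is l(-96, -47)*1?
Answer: 18190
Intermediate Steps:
l(Q, g) = (-74 + Q)*(-13 + 2*g) (l(Q, g) = (-74 + Q)*(g + (-13 + g)) = (-74 + Q)*(-13 + 2*g))
l(-96, -47)*1 = (962 - 148*(-47) - 13*(-96) + 2*(-96)*(-47))*1 = (962 + 6956 + 1248 + 9024)*1 = 18190*1 = 18190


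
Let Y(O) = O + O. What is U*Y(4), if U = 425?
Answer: 3400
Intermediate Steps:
Y(O) = 2*O
U*Y(4) = 425*(2*4) = 425*8 = 3400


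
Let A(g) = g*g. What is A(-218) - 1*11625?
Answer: 35899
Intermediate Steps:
A(g) = g²
A(-218) - 1*11625 = (-218)² - 1*11625 = 47524 - 11625 = 35899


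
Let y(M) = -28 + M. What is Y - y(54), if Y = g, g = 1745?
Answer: 1719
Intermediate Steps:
Y = 1745
Y - y(54) = 1745 - (-28 + 54) = 1745 - 1*26 = 1745 - 26 = 1719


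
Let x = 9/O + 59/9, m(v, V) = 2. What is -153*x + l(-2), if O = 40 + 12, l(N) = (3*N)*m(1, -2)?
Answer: -54157/52 ≈ -1041.5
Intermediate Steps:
l(N) = 6*N (l(N) = (3*N)*2 = 6*N)
O = 52
x = 3149/468 (x = 9/52 + 59/9 = 3149/468 ≈ 6.7286)
-153*x + l(-2) = -153*3149/468 + 6*(-2) = -53533/52 - 12 = -54157/52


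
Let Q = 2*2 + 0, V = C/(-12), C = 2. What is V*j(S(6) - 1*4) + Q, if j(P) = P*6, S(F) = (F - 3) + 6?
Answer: -1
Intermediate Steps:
S(F) = 3 + F (S(F) = (-3 + F) + 6 = 3 + F)
V = -1/6 (V = 2/(-12) = 2*(-1/12) = -1/6 ≈ -0.16667)
Q = 4 (Q = 4 + 0 = 4)
j(P) = 6*P
V*j(S(6) - 1*4) + Q = -((3 + 6) - 1*4) + 4 = -(9 - 4) + 4 = -5 + 4 = -1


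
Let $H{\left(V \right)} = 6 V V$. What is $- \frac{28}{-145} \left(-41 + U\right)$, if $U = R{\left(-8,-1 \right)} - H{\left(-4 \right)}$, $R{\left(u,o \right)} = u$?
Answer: $-28$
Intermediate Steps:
$H{\left(V \right)} = 6 V^{2}$
$U = -104$ ($U = -8 - 6 \left(-4\right)^{2} = -8 - 6 \cdot 16 = -8 - 96 = -104$)
$- \frac{28}{-145} \left(-41 + U\right) = - \frac{28}{-145} \left(-41 - 104\right) = \left(-28\right) \left(- \frac{1}{145}\right) \left(-145\right) = \frac{28}{145} \left(-145\right) = -28$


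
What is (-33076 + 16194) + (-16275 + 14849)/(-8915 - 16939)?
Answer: -7039771/417 ≈ -16882.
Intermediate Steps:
(-33076 + 16194) + (-16275 + 14849)/(-8915 - 16939) = -16882 - 1426/(-25854) = -16882 - 1426*(-1/25854) = -16882 + 23/417 = -7039771/417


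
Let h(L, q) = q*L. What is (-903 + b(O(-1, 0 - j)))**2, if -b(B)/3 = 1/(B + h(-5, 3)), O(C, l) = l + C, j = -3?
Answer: 137733696/169 ≈ 8.1499e+5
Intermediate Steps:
h(L, q) = L*q
O(C, l) = C + l
b(B) = -3/(-15 + B) (b(B) = -3/(B - 5*3) = -3/(B - 15) = -3/(-15 + B))
(-903 + b(O(-1, 0 - j)))**2 = (-903 - 3/(-15 + (-1 + (0 - 1*(-3)))))**2 = (-903 - 3/(-15 + (-1 + (0 + 3))))**2 = (-903 - 3/(-15 + (-1 + 3)))**2 = (-903 - 3/(-15 + 2))**2 = (-903 - 3/(-13))**2 = (-903 - 3*(-1/13))**2 = (-903 + 3/13)**2 = (-11736/13)**2 = 137733696/169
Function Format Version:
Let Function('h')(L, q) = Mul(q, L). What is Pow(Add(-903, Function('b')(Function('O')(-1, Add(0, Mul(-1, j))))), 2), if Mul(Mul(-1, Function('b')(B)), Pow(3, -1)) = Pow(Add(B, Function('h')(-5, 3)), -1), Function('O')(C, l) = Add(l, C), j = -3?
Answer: Rational(137733696, 169) ≈ 8.1499e+5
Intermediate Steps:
Function('h')(L, q) = Mul(L, q)
Function('O')(C, l) = Add(C, l)
Function('b')(B) = Mul(-3, Pow(Add(-15, B), -1)) (Function('b')(B) = Mul(-3, Pow(Add(B, Mul(-5, 3)), -1)) = Mul(-3, Pow(Add(B, -15), -1)) = Mul(-3, Pow(Add(-15, B), -1)))
Pow(Add(-903, Function('b')(Function('O')(-1, Add(0, Mul(-1, j))))), 2) = Pow(Add(-903, Mul(-3, Pow(Add(-15, Add(-1, Add(0, Mul(-1, -3)))), -1))), 2) = Pow(Add(-903, Mul(-3, Pow(Add(-15, Add(-1, Add(0, 3))), -1))), 2) = Pow(Add(-903, Mul(-3, Pow(Add(-15, Add(-1, 3)), -1))), 2) = Pow(Add(-903, Mul(-3, Pow(Add(-15, 2), -1))), 2) = Pow(Add(-903, Mul(-3, Pow(-13, -1))), 2) = Pow(Add(-903, Mul(-3, Rational(-1, 13))), 2) = Pow(Add(-903, Rational(3, 13)), 2) = Pow(Rational(-11736, 13), 2) = Rational(137733696, 169)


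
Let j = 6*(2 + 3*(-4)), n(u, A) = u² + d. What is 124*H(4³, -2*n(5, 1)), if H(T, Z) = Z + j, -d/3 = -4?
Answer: -16616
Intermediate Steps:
d = 12 (d = -3*(-4) = 12)
n(u, A) = 12 + u² (n(u, A) = u² + 12 = 12 + u²)
j = -60 (j = 6*(2 - 12) = 6*(-10) = -60)
H(T, Z) = -60 + Z (H(T, Z) = Z - 60 = -60 + Z)
124*H(4³, -2*n(5, 1)) = 124*(-60 - 2*(12 + 5²)) = 124*(-60 - 2*(12 + 25)) = 124*(-60 - 2*37) = 124*(-60 - 74) = 124*(-134) = -16616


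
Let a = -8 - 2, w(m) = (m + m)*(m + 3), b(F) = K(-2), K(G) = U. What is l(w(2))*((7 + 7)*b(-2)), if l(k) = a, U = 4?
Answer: -560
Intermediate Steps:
K(G) = 4
b(F) = 4
w(m) = 2*m*(3 + m) (w(m) = (2*m)*(3 + m) = 2*m*(3 + m))
a = -10
l(k) = -10
l(w(2))*((7 + 7)*b(-2)) = -10*(7 + 7)*4 = -140*4 = -10*56 = -560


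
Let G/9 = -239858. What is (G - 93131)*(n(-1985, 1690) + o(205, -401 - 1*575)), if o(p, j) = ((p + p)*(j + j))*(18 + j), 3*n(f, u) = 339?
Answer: -1726510721715069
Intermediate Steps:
G = -2158722 (G = 9*(-239858) = -2158722)
n(f, u) = 113 (n(f, u) = (⅓)*339 = 113)
o(p, j) = 4*j*p*(18 + j) (o(p, j) = ((2*p)*(2*j))*(18 + j) = (4*j*p)*(18 + j) = 4*j*p*(18 + j))
(G - 93131)*(n(-1985, 1690) + o(205, -401 - 1*575)) = (-2158722 - 93131)*(113 + 4*(-401 - 1*575)*205*(18 + (-401 - 1*575))) = -2251853*(113 + 4*(-401 - 575)*205*(18 + (-401 - 575))) = -2251853*(113 + 4*(-976)*205*(18 - 976)) = -2251853*(113 + 4*(-976)*205*(-958)) = -2251853*(113 + 766706560) = -2251853*766706673 = -1726510721715069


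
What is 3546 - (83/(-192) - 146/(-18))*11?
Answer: 1993843/576 ≈ 3461.5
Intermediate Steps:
3546 - (83/(-192) - 146/(-18))*11 = 3546 - (83*(-1/192) - 146*(-1/18))*11 = 3546 - (-83/192 + 73/9)*11 = 3546 - 4423*11/576 = 3546 - 1*48653/576 = 3546 - 48653/576 = 1993843/576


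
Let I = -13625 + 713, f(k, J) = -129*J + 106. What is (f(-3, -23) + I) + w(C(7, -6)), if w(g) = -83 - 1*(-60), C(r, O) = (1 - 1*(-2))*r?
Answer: -9862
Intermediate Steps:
f(k, J) = 106 - 129*J
C(r, O) = 3*r (C(r, O) = (1 + 2)*r = 3*r)
w(g) = -23 (w(g) = -83 + 60 = -23)
I = -12912
(f(-3, -23) + I) + w(C(7, -6)) = ((106 - 129*(-23)) - 12912) - 23 = ((106 + 2967) - 12912) - 23 = (3073 - 12912) - 23 = -9839 - 23 = -9862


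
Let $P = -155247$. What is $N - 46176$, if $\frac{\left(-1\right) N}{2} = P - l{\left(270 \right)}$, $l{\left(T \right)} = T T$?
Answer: $410118$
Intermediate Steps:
$l{\left(T \right)} = T^{2}$
$N = 456294$ ($N = - 2 \left(-155247 - 270^{2}\right) = - 2 \left(-155247 - 72900\right) = \left(-2\right) \left(-228147\right) = 456294$)
$N - 46176 = 456294 - 46176 = 410118$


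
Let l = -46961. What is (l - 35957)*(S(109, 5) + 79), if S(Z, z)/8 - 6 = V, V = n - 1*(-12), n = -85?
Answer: 37893526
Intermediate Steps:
V = -73 (V = -85 - 1*(-12) = -85 + 12 = -73)
S(Z, z) = -536 (S(Z, z) = 48 + 8*(-73) = 48 - 584 = -536)
(l - 35957)*(S(109, 5) + 79) = (-46961 - 35957)*(-536 + 79) = -82918*(-457) = 37893526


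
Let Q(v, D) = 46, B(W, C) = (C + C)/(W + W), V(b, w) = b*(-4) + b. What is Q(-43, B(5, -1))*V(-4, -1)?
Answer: 552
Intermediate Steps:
V(b, w) = -3*b (V(b, w) = -4*b + b = -3*b)
B(W, C) = C/W (B(W, C) = (2*C)/((2*W)) = (2*C)*(1/(2*W)) = C/W)
Q(-43, B(5, -1))*V(-4, -1) = 46*(-3*(-4)) = 46*12 = 552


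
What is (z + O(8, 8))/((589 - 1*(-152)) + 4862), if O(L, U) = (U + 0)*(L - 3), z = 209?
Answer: 249/5603 ≈ 0.044441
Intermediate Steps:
O(L, U) = U*(-3 + L)
(z + O(8, 8))/((589 - 1*(-152)) + 4862) = (209 + 8*(-3 + 8))/((589 - 1*(-152)) + 4862) = (209 + 8*5)/((589 + 152) + 4862) = (209 + 40)/(741 + 4862) = 249/5603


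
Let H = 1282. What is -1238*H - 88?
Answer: -1587204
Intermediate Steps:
-1238*H - 88 = -1238*1282 - 88 = -1587116 - 88 = -1587204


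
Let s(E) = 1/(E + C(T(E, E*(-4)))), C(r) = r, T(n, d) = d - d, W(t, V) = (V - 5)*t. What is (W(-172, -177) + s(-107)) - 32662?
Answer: -145307/107 ≈ -1358.0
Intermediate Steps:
W(t, V) = t*(-5 + V) (W(t, V) = (-5 + V)*t = t*(-5 + V))
T(n, d) = 0
s(E) = 1/E (s(E) = 1/(E + 0) = 1/E)
(W(-172, -177) + s(-107)) - 32662 = (-172*(-5 - 177) + 1/(-107)) - 32662 = (-172*(-182) - 1/107) - 32662 = (31304 - 1/107) - 32662 = 3349527/107 - 32662 = -145307/107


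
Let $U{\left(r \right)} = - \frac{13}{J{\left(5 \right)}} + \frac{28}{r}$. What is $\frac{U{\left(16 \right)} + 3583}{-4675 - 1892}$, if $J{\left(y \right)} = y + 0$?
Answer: $- \frac{2171}{3980} \approx -0.54548$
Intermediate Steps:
$J{\left(y \right)} = y$
$U{\left(r \right)} = - \frac{13}{5} + \frac{28}{r}$
$\frac{U{\left(16 \right)} + 3583}{-4675 - 1892} = \frac{\left(- \frac{13}{5} + \frac{28}{16}\right) + 3583}{-4675 - 1892} = \frac{\left(- \frac{13}{5} + 28 \cdot \frac{1}{16}\right) + 3583}{-6567} = \left(\left(- \frac{13}{5} + \frac{7}{4}\right) + 3583\right) \left(- \frac{1}{6567}\right) = \left(- \frac{17}{20} + 3583\right) \left(- \frac{1}{6567}\right) = \frac{71643}{20} \left(- \frac{1}{6567}\right) = - \frac{2171}{3980}$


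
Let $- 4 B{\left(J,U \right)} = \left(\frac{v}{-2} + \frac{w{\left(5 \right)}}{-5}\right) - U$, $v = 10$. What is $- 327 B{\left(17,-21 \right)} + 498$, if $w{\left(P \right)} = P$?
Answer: $\frac{6897}{4} \approx 1724.3$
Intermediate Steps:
$B{\left(J,U \right)} = \frac{3}{2} + \frac{U}{4}$ ($B{\left(J,U \right)} = - \frac{\left(\frac{10}{-2} + \frac{5}{-5}\right) - U}{4} = - \frac{\left(10 \left(- \frac{1}{2}\right) + 5 \left(- \frac{1}{5}\right)\right) - U}{4} = - \frac{\left(-5 - 1\right) - U}{4} = - \frac{-6 - U}{4} = \frac{3}{2} + \frac{U}{4}$)
$- 327 B{\left(17,-21 \right)} + 498 = - 327 \left(\frac{3}{2} + \frac{1}{4} \left(-21\right)\right) + 498 = - 327 \left(\frac{3}{2} - \frac{21}{4}\right) + 498 = \left(-327\right) \left(- \frac{15}{4}\right) + 498 = \frac{4905}{4} + 498 = \frac{6897}{4}$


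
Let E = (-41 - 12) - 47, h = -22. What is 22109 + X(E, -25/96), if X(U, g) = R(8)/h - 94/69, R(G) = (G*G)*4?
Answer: 16770865/759 ≈ 22096.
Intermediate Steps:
R(G) = 4*G**2 (R(G) = G**2*4 = 4*G**2)
E = -100 (E = -53 - 47 = -100)
X(U, g) = -9866/759 (X(U, g) = (4*8**2)/(-22) - 94/69 = (4*64)*(-1/22) - 94*1/69 = 256*(-1/22) - 94/69 = -128/11 - 94/69 = -9866/759)
22109 + X(E, -25/96) = 22109 - 9866/759 = 16770865/759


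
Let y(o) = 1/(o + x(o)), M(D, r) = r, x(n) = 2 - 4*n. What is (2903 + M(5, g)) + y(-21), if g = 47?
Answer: 191751/65 ≈ 2950.0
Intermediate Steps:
y(o) = 1/(2 - 3*o) (y(o) = 1/(o + (2 - 4*o)) = 1/(2 - 3*o))
(2903 + M(5, g)) + y(-21) = (2903 + 47) - 1/(-2 + 3*(-21)) = 2950 - 1/(-2 - 63) = 2950 - 1/(-65) = 2950 - 1*(-1/65) = 2950 + 1/65 = 191751/65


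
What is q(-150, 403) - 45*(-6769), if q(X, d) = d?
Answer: 305008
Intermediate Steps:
q(-150, 403) - 45*(-6769) = 403 - 45*(-6769) = 403 + 304605 = 305008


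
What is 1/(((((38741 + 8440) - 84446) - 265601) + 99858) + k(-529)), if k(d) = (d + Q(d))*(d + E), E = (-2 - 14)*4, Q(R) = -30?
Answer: 1/128479 ≈ 7.7834e-6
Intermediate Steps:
E = -64 (E = -16*4 = -64)
k(d) = (-64 + d)*(-30 + d) (k(d) = (d - 30)*(d - 64) = (-30 + d)*(-64 + d) = (-64 + d)*(-30 + d))
1/(((((38741 + 8440) - 84446) - 265601) + 99858) + k(-529)) = 1/(((((38741 + 8440) - 84446) - 265601) + 99858) + (1920 + (-529)**2 - 94*(-529))) = 1/((((47181 - 84446) - 265601) + 99858) + (1920 + 279841 + 49726)) = 1/(((-37265 - 265601) + 99858) + 331487) = 1/((-302866 + 99858) + 331487) = 1/(-203008 + 331487) = 1/128479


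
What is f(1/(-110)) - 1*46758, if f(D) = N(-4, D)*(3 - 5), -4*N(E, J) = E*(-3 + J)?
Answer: -2571359/55 ≈ -46752.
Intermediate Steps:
N(E, J) = -E*(-3 + J)/4
f(D) = 6 - 2*D (f(D) = ((¼)*(-4)*(3 - D))*(3 - 5) = (-3 + D)*(-2) = 6 - 2*D)
f(1/(-110)) - 1*46758 = (6 - 2/(-110)) - 1*46758 = (6 - 2*(-1/110)) - 46758 = (6 + 1/55) - 46758 = 331/55 - 46758 = -2571359/55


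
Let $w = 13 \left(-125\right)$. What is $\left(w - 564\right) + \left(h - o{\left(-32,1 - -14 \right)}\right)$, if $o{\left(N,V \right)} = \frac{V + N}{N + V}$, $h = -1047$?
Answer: $-3237$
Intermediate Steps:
$w = -1625$
$o{\left(N,V \right)} = 1$ ($o{\left(N,V \right)} = \frac{N + V}{N + V} = 1$)
$\left(w - 564\right) + \left(h - o{\left(-32,1 - -14 \right)}\right) = \left(-1625 - 564\right) - 1048 = -2189 - 1048 = -3237$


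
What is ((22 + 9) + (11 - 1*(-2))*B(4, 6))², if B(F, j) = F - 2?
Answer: 3249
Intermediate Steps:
B(F, j) = -2 + F
((22 + 9) + (11 - 1*(-2))*B(4, 6))² = ((22 + 9) + (11 - 1*(-2))*(-2 + 4))² = (31 + (11 + 2)*2)² = (31 + 13*2)² = (31 + 26)² = 57² = 3249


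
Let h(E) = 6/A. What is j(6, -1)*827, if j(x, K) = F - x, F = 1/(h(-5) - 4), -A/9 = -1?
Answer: -52101/10 ≈ -5210.1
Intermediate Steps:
A = 9 (A = -9*(-1) = 9)
h(E) = ⅔ (h(E) = 6/9 = 6*(⅑) = ⅔)
F = -3/10 (F = 1/(⅔ - 4) = 1/(-10/3) = -3/10 ≈ -0.30000)
j(x, K) = -3/10 - x
j(6, -1)*827 = (-3/10 - 1*6)*827 = (-3/10 - 6)*827 = -63/10*827 = -52101/10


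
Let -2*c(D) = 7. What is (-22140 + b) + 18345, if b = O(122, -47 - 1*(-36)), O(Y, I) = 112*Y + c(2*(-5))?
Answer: 19731/2 ≈ 9865.5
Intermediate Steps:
c(D) = -7/2 (c(D) = -½*7 = -7/2)
O(Y, I) = -7/2 + 112*Y (O(Y, I) = 112*Y - 7/2 = -7/2 + 112*Y)
b = 27321/2 (b = -7/2 + 112*122 = -7/2 + 13664 = 27321/2 ≈ 13661.)
(-22140 + b) + 18345 = (-22140 + 27321/2) + 18345 = -16959/2 + 18345 = 19731/2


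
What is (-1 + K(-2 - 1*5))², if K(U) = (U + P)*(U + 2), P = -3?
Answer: 2401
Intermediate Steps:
K(U) = (-3 + U)*(2 + U) (K(U) = (U - 3)*(U + 2) = (-3 + U)*(2 + U))
(-1 + K(-2 - 1*5))² = (-1 + (-6 + (-2 - 1*5)² - (-2 - 1*5)))² = (-1 + (-6 + (-2 - 5)² - (-2 - 5)))² = (-1 + (-6 + (-7)² - 1*(-7)))² = (-1 + (-6 + 49 + 7))² = (-1 + 50)² = 49² = 2401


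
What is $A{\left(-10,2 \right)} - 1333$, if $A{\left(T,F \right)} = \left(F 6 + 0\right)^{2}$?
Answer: $-1189$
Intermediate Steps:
$A{\left(T,F \right)} = 36 F^{2}$ ($A{\left(T,F \right)} = \left(6 F + 0\right)^{2} = \left(6 F\right)^{2} = 36 F^{2}$)
$A{\left(-10,2 \right)} - 1333 = 36 \cdot 2^{2} - 1333 = 36 \cdot 4 - 1333 = 144 - 1333 = -1189$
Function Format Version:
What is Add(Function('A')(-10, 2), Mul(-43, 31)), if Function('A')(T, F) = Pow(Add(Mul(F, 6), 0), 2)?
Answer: -1189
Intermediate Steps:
Function('A')(T, F) = Mul(36, Pow(F, 2)) (Function('A')(T, F) = Pow(Add(Mul(6, F), 0), 2) = Pow(Mul(6, F), 2) = Mul(36, Pow(F, 2)))
Add(Function('A')(-10, 2), Mul(-43, 31)) = Add(Mul(36, Pow(2, 2)), Mul(-43, 31)) = Add(Mul(36, 4), -1333) = Add(144, -1333) = -1189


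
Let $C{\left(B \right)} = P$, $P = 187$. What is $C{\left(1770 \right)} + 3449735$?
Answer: $3449922$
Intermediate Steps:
$C{\left(B \right)} = 187$
$C{\left(1770 \right)} + 3449735 = 187 + 3449735 = 3449922$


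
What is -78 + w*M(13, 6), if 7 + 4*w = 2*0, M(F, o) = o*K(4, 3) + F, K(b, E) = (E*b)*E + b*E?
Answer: -2419/4 ≈ -604.75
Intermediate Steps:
K(b, E) = E*b + b*E² (K(b, E) = b*E² + E*b = E*b + b*E²)
M(F, o) = F + 48*o (M(F, o) = o*(3*4*(1 + 3)) + F = o*(3*4*4) + F = o*48 + F = 48*o + F = F + 48*o)
w = -7/4 (w = -7/4 + (2*0)/4 = -7/4 + (¼)*0 = -7/4 + 0 = -7/4 ≈ -1.7500)
-78 + w*M(13, 6) = -78 - 7*(13 + 48*6)/4 = -78 - 7*(13 + 288)/4 = -78 - 7/4*301 = -78 - 2107/4 = -2419/4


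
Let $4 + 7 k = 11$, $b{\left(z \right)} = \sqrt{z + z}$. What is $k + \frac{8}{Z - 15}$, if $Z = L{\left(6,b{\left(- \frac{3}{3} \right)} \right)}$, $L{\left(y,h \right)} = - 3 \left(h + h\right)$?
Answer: $\frac{59}{99} + \frac{16 i \sqrt{2}}{99} \approx 0.59596 + 0.22856 i$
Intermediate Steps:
$b{\left(z \right)} = \sqrt{2} \sqrt{z}$ ($b{\left(z \right)} = \sqrt{2 z} = \sqrt{2} \sqrt{z}$)
$k = 1$ ($k = - \frac{4}{7} + \frac{1}{7} \cdot 11 = - \frac{4}{7} + \frac{11}{7} = 1$)
$L{\left(y,h \right)} = - 6 h$ ($L{\left(y,h \right)} = - 3 \cdot 2 h = - 6 h$)
$Z = - 6 i \sqrt{2}$ ($Z = - 6 \sqrt{2} \sqrt{- \frac{3}{3}} = - 6 \sqrt{2} \sqrt{\left(-3\right) \frac{1}{3}} = - 6 \sqrt{2} \sqrt{-1} = - 6 \sqrt{2} i = - 6 i \sqrt{2} \approx - 8.4853 i$)
$k + \frac{8}{Z - 15} = 1 + \frac{8}{- 6 i \sqrt{2} - 15} = 1 + \frac{8}{-15 - 6 i \sqrt{2}}$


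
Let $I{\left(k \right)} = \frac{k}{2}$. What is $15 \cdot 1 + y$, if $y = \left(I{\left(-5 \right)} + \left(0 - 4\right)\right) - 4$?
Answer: $\frac{9}{2} \approx 4.5$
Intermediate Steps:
$I{\left(k \right)} = \frac{k}{2}$ ($I{\left(k \right)} = k \frac{1}{2} = \frac{k}{2}$)
$y = - \frac{21}{2}$ ($y = \left(\frac{1}{2} \left(-5\right) + \left(0 - 4\right)\right) - 4 = \left(- \frac{5}{2} - 4\right) - 4 = - \frac{13}{2} - 4 = - \frac{21}{2} \approx -10.5$)
$15 \cdot 1 + y = 15 \cdot 1 - \frac{21}{2} = 15 - \frac{21}{2} = \frac{9}{2}$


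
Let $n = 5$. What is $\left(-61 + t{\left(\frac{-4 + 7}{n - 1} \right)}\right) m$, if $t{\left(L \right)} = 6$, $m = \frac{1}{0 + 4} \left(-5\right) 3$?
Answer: $\frac{825}{4} \approx 206.25$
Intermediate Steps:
$m = - \frac{15}{4}$ ($m = \frac{1}{4} \left(-5\right) 3 = \left(- \frac{5}{4}\right) 3 = - \frac{15}{4} \approx -3.75$)
$\left(-61 + t{\left(\frac{-4 + 7}{n - 1} \right)}\right) m = \left(-61 + 6\right) \left(- \frac{15}{4}\right) = \left(-55\right) \left(- \frac{15}{4}\right) = \frac{825}{4}$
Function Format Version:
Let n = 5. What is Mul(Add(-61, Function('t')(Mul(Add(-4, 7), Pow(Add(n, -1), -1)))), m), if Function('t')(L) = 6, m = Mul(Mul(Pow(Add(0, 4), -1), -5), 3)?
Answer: Rational(825, 4) ≈ 206.25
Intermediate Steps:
m = Rational(-15, 4) (m = Mul(Mul(Pow(4, -1), -5), 3) = Mul(Mul(Rational(1, 4), -5), 3) = Mul(Rational(-5, 4), 3) = Rational(-15, 4) ≈ -3.7500)
Mul(Add(-61, Function('t')(Mul(Add(-4, 7), Pow(Add(n, -1), -1)))), m) = Mul(Add(-61, 6), Rational(-15, 4)) = Mul(-55, Rational(-15, 4)) = Rational(825, 4)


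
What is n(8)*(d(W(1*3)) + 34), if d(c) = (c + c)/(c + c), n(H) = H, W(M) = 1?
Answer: 280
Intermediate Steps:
d(c) = 1 (d(c) = (2*c)/((2*c)) = (2*c)*(1/(2*c)) = 1)
n(8)*(d(W(1*3)) + 34) = 8*(1 + 34) = 8*35 = 280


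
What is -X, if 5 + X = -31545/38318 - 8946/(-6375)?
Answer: 21170447/4789750 ≈ 4.4199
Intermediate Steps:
X = -21170447/4789750 (X = -5 + (-31545/38318 - 8946/(-6375)) = -5 + (-31545*1/38318 - 8946*(-1/6375)) = -5 + (-31545/38318 + 2982/2125) = -5 + 2778303/4789750 = -21170447/4789750 ≈ -4.4199)
-X = -1*(-21170447/4789750) = 21170447/4789750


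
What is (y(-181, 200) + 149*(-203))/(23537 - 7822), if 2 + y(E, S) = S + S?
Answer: -29849/15715 ≈ -1.8994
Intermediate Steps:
y(E, S) = -2 + 2*S (y(E, S) = -2 + (S + S) = -2 + 2*S)
(y(-181, 200) + 149*(-203))/(23537 - 7822) = ((-2 + 2*200) + 149*(-203))/(23537 - 7822) = ((-2 + 400) - 30247)/15715 = (398 - 30247)*(1/15715) = -29849*1/15715 = -29849/15715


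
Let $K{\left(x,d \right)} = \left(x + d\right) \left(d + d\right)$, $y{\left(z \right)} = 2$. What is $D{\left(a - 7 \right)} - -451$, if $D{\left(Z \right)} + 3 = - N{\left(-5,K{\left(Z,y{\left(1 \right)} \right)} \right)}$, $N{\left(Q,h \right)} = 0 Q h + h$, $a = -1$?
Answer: $472$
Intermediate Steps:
$K{\left(x,d \right)} = 2 d \left(d + x\right)$ ($K{\left(x,d \right)} = \left(d + x\right) 2 d = 2 d \left(d + x\right)$)
$N{\left(Q,h \right)} = h$ ($N{\left(Q,h \right)} = 0 h + h = 0 + h = h$)
$D{\left(Z \right)} = -11 - 4 Z$ ($D{\left(Z \right)} = -3 - 2 \cdot 2 \left(2 + Z\right) = -3 - \left(8 + 4 Z\right) = -11 - 4 Z$)
$D{\left(a - 7 \right)} - -451 = \left(-11 - 4 \left(-1 - 7\right)\right) - -451 = \left(-11 - 4 \left(-1 - 7\right)\right) + 451 = \left(-11 - -32\right) + 451 = \left(-11 + 32\right) + 451 = 21 + 451 = 472$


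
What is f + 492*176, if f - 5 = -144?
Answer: 86453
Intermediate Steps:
f = -139 (f = 5 - 144 = -139)
f + 492*176 = -139 + 492*176 = -139 + 86592 = 86453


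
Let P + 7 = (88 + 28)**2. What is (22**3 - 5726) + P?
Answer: 18371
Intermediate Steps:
P = 13449 (P = -7 + (88 + 28)**2 = -7 + 116**2 = -7 + 13456 = 13449)
(22**3 - 5726) + P = (22**3 - 5726) + 13449 = (10648 - 5726) + 13449 = 4922 + 13449 = 18371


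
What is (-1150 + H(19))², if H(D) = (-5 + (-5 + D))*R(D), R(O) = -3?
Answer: 1385329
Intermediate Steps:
H(D) = 30 - 3*D (H(D) = (-5 + (-5 + D))*(-3) = (-10 + D)*(-3) = 30 - 3*D)
(-1150 + H(19))² = (-1150 + (30 - 3*19))² = (-1150 + (30 - 57))² = (-1150 - 27)² = (-1177)² = 1385329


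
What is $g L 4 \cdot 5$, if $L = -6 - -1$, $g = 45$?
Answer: $-4500$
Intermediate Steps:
$L = -5$ ($L = -6 + 1 = -5$)
$g L 4 \cdot 5 = 45 \left(- 5 \cdot 4 \cdot 5\right) = 45 \left(\left(-5\right) 20\right) = 45 \left(-100\right) = -4500$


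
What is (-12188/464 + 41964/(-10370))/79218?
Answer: -18232607/47646458280 ≈ -0.00038266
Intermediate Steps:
(-12188/464 + 41964/(-10370))/79218 = (-12188*1/464 + 41964*(-1/10370))*(1/79218) = (-3047/116 - 20982/5185)*(1/79218) = -18232607/601460*1/79218 = -18232607/47646458280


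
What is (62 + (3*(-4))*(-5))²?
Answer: 14884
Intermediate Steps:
(62 + (3*(-4))*(-5))² = (62 - 12*(-5))² = (62 + 60)² = 122² = 14884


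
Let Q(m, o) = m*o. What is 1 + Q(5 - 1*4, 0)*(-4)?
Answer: 1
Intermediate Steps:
1 + Q(5 - 1*4, 0)*(-4) = 1 + ((5 - 1*4)*0)*(-4) = 1 + ((5 - 4)*0)*(-4) = 1 + (1*0)*(-4) = 1 + 0*(-4) = 1 + 0 = 1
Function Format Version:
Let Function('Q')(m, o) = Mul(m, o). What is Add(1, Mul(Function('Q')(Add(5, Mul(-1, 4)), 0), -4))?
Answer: 1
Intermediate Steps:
Add(1, Mul(Function('Q')(Add(5, Mul(-1, 4)), 0), -4)) = Add(1, Mul(Mul(Add(5, Mul(-1, 4)), 0), -4)) = Add(1, Mul(Mul(Add(5, -4), 0), -4)) = Add(1, Mul(Mul(1, 0), -4)) = Add(1, Mul(0, -4)) = Add(1, 0) = 1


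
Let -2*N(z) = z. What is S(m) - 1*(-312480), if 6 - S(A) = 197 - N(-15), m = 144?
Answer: 624593/2 ≈ 3.1230e+5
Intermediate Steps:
N(z) = -z/2
S(A) = -367/2 (S(A) = 6 - (197 - (-1)*(-15)/2) = 6 - (197 - 1*15/2) = 6 - (197 - 15/2) = 6 - 1*379/2 = 6 - 379/2 = -367/2)
S(m) - 1*(-312480) = -367/2 - 1*(-312480) = -367/2 + 312480 = 624593/2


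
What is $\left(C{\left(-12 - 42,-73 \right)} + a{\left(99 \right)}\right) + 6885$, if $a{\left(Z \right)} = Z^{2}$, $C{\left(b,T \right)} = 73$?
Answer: $16759$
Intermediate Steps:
$\left(C{\left(-12 - 42,-73 \right)} + a{\left(99 \right)}\right) + 6885 = \left(73 + 99^{2}\right) + 6885 = \left(73 + 9801\right) + 6885 = 9874 + 6885 = 16759$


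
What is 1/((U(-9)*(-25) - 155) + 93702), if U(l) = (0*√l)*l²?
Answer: 1/93547 ≈ 1.0690e-5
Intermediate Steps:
U(l) = 0 (U(l) = 0*l² = 0)
1/((U(-9)*(-25) - 155) + 93702) = 1/((0*(-25) - 155) + 93702) = 1/((0 - 155) + 93702) = 1/(-155 + 93702) = 1/93547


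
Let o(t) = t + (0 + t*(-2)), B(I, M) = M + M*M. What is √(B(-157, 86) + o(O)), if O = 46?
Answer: 26*√11 ≈ 86.232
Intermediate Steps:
B(I, M) = M + M²
o(t) = -t (o(t) = t + (0 - 2*t) = t - 2*t = -t)
√(B(-157, 86) + o(O)) = √(86*(1 + 86) - 1*46) = √(86*87 - 46) = √(7482 - 46) = √7436 = 26*√11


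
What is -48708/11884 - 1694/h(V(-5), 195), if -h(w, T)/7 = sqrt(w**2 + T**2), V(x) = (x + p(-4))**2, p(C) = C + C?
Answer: -12177/2971 + 121*sqrt(394)/2561 ≈ -3.1608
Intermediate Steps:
p(C) = 2*C
V(x) = (-8 + x)**2 (V(x) = (x + 2*(-4))**2 = (x - 8)**2 = (-8 + x)**2)
h(w, T) = -7*sqrt(T**2 + w**2) (h(w, T) = -7*sqrt(w**2 + T**2) = -7*sqrt(T**2 + w**2))
-48708/11884 - 1694/h(V(-5), 195) = -48708/11884 - 1694*(-1/(7*sqrt(195**2 + ((-8 - 5)**2)**2))) = -48708*1/11884 - 1694*(-1/(7*sqrt(38025 + ((-13)**2)**2))) = -12177/2971 - 1694*(-1/(7*sqrt(38025 + 169**2))) = -12177/2971 - 1694*(-1/(7*sqrt(38025 + 28561))) = -12177/2971 - 1694*(-sqrt(394)/35854) = -12177/2971 - (-121)*sqrt(394)/2561 = -12177/2971 + 121*sqrt(394)/2561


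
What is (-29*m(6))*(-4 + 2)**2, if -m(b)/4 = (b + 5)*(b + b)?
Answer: 61248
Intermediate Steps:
m(b) = -8*b*(5 + b) (m(b) = -4*(b + 5)*(b + b) = -4*(5 + b)*2*b = -8*b*(5 + b))
(-29*m(6))*(-4 + 2)**2 = (-(-232)*6*(5 + 6))*(-4 + 2)**2 = -(-232)*6*11*(-2)**2 = -29*(-528)*4 = 15312*4 = 61248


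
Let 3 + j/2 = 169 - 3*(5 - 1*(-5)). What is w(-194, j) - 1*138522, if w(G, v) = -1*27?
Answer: -138549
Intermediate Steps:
j = 272 (j = -6 + 2*(169 - 3*(5 - 1*(-5))) = -6 + 2*(169 - 3*(5 + 5)) = -6 + 2*(169 - 3*10) = -6 + 2*(169 - 1*30) = -6 + 2*(169 - 30) = -6 + 2*139 = -6 + 278 = 272)
w(G, v) = -27
w(-194, j) - 1*138522 = -27 - 1*138522 = -27 - 138522 = -138549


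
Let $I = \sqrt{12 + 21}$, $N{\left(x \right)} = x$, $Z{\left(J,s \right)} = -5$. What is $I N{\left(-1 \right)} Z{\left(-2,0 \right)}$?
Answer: $5 \sqrt{33} \approx 28.723$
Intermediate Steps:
$I = \sqrt{33} \approx 5.7446$
$I N{\left(-1 \right)} Z{\left(-2,0 \right)} = \sqrt{33} \left(-1\right) \left(-5\right) = - \sqrt{33} \left(-5\right) = 5 \sqrt{33}$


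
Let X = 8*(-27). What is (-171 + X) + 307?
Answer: -80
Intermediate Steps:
X = -216
(-171 + X) + 307 = (-171 - 216) + 307 = -387 + 307 = -80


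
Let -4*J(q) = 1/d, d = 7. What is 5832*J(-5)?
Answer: -1458/7 ≈ -208.29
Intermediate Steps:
J(q) = -1/28 (J(q) = -¼/7 = -¼*⅐ = -1/28)
5832*J(-5) = 5832*(-1/28) = -1458/7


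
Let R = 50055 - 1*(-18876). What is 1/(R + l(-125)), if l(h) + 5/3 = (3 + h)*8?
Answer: 3/203860 ≈ 1.4716e-5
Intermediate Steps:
R = 68931 (R = 50055 + 18876 = 68931)
l(h) = 67/3 + 8*h (l(h) = -5/3 + (3 + h)*8 = -5/3 + (24 + 8*h) = 67/3 + 8*h)
1/(R + l(-125)) = 1/(68931 + (67/3 + 8*(-125))) = 1/(68931 + (67/3 - 1000)) = 1/(68931 - 2933/3) = 1/(203860/3) = 3/203860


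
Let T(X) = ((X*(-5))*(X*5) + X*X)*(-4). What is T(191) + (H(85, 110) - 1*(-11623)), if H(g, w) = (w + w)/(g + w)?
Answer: 137038205/39 ≈ 3.5138e+6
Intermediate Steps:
H(g, w) = 2*w/(g + w) (H(g, w) = (2*w)/(g + w) = 2*w/(g + w))
T(X) = 96*X² (T(X) = ((-5*X)*(5*X) + X²)*(-4) = (-25*X² + X²)*(-4) = -24*X²*(-4) = 96*X²)
T(191) + (H(85, 110) - 1*(-11623)) = 96*191² + (2*110/(85 + 110) - 1*(-11623)) = 96*36481 + (2*110/195 + 11623) = 3502176 + (2*110*(1/195) + 11623) = 3502176 + (44/39 + 11623) = 3502176 + 453341/39 = 137038205/39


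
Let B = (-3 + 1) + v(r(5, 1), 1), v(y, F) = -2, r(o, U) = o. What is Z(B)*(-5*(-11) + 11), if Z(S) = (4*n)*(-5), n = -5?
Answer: 6600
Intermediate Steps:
B = -4 (B = (-3 + 1) - 2 = -2 - 2 = -4)
Z(S) = 100 (Z(S) = (4*(-5))*(-5) = -20*(-5) = 100)
Z(B)*(-5*(-11) + 11) = 100*(-5*(-11) + 11) = 100*(55 + 11) = 100*66 = 6600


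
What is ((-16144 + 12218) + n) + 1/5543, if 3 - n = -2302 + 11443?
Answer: -72413751/5543 ≈ -13064.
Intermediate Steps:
n = -9138 (n = 3 - (-2302 + 11443) = 3 - 1*9141 = 3 - 9141 = -9138)
((-16144 + 12218) + n) + 1/5543 = ((-16144 + 12218) - 9138) + 1/5543 = (-3926 - 9138) + 1/5543 = -13064 + 1/5543 = -72413751/5543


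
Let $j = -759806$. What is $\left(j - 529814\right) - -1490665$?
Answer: $201045$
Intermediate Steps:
$\left(j - 529814\right) - -1490665 = \left(-759806 - 529814\right) - -1490665 = -1289620 + 1490665 = 201045$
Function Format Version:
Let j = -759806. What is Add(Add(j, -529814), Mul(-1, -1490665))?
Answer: 201045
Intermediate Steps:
Add(Add(j, -529814), Mul(-1, -1490665)) = Add(Add(-759806, -529814), Mul(-1, -1490665)) = Add(-1289620, 1490665) = 201045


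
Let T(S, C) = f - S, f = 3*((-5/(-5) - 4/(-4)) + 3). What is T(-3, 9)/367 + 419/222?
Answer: 157769/81474 ≈ 1.9364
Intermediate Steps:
f = 15 (f = 3*((-5*(-⅕) - 4*(-¼)) + 3) = 3*((1 + 1) + 3) = 3*(2 + 3) = 3*5 = 15)
T(S, C) = 15 - S
T(-3, 9)/367 + 419/222 = (15 - 1*(-3))/367 + 419/222 = (15 + 3)*(1/367) + 419*(1/222) = 18*(1/367) + 419/222 = 18/367 + 419/222 = 157769/81474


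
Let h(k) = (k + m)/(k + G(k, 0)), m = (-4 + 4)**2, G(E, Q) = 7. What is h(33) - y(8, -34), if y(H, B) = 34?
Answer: -1327/40 ≈ -33.175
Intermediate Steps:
m = 0 (m = 0**2 = 0)
h(k) = k/(7 + k) (h(k) = (k + 0)/(k + 7) = k/(7 + k))
h(33) - y(8, -34) = 33/(7 + 33) - 1*34 = 33/40 - 34 = -1327/40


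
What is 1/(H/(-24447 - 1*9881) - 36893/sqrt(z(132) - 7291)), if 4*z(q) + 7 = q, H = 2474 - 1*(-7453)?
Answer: -9895737812184/6415716010490261695 - 86950277137024*I*sqrt(29039)/6415716010490261695 ≈ -1.5424e-6 - 0.0023095*I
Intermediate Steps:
H = 9927 (H = 2474 + 7453 = 9927)
z(q) = -7/4 + q/4
1/(H/(-24447 - 1*9881) - 36893/sqrt(z(132) - 7291)) = 1/(9927/(-24447 - 1*9881) - 36893/sqrt((-7/4 + (1/4)*132) - 7291)) = 1/(9927/(-24447 - 9881) - 36893/sqrt((-7/4 + 33) - 7291)) = 1/(9927/(-34328) - 36893/sqrt(125/4 - 7291)) = 1/(9927*(-1/34328) - 36893*(-2*I*sqrt(29039)/29039)) = 1/(-9927/34328 - 36893*(-2*I*sqrt(29039)/29039)) = 1/(-9927/34328 - (-73786)*I*sqrt(29039)/29039) = 1/(-9927/34328 + 73786*I*sqrt(29039)/29039)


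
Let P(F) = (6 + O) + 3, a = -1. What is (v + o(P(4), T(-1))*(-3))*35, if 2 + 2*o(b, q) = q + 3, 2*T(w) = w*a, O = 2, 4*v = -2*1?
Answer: -385/4 ≈ -96.250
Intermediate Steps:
v = -½ (v = (-2*1)/4 = (¼)*(-2) = -½ ≈ -0.50000)
T(w) = -w/2 (T(w) = (w*(-1))/2 = (-w)/2 = -w/2)
P(F) = 11 (P(F) = (6 + 2) + 3 = 8 + 3 = 11)
o(b, q) = ½ + q/2 (o(b, q) = -1 + (q + 3)/2 = -1 + (3 + q)/2 = -1 + (3/2 + q/2) = ½ + q/2)
(v + o(P(4), T(-1))*(-3))*35 = (-½ + (½ + (-½*(-1))/2)*(-3))*35 = (-½ + (½ + (½)*(½))*(-3))*35 = (-½ + (½ + ¼)*(-3))*35 = (-½ + (¾)*(-3))*35 = (-½ - 9/4)*35 = -11/4*35 = -385/4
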